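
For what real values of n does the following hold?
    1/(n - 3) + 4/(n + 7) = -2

n = -9.0863 or n = 2.5863

Multiply both sides by (n - 3)(n + 7):
(n + 7) + 4(n - 3) = -2(n - 3)(n + 7).
Expand and collect terms: -2n² - 13n + 47 = 0.
By the quadratic formula, n = (13 ± √545) / -4, so n ≈ -9.0863 or n ≈ 2.5863.
Neither value makes a denominator zero (n ≠ 3, n ≠ -7), so both are valid.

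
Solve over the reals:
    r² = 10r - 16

r = 2 or r = 8

Bring every term to one side: r² - 10r + 16 = 0.
Factor: (r - 2)(r - 8) = 0.
So r = 2 or r = 8.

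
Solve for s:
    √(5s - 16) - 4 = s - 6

s = 4 or s = 5

Isolate the radical: √(5s - 16) = s - 2.
Square both sides: 5s - 16 = (s - 2)².
Expand and rearrange: s² - 9s + 20 = 0.
Solving gives s = 5 or s = 4.
Check each candidate in the original equation:
  s = 5: √(9) = 3, while s - 2 = 3 — valid.
  s = 4: √(4) = 2, while s - 2 = 2 — valid.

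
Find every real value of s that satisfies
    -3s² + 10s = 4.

Rearrange to standard form: -3s² + 10s - 4 = 0.
Discriminant: (10)² − 4·(-3)·(-4) = 52.
Quadratic formula: s = (-10 ± √52) / (-6).
So s = 5/3 - √(13)/3 ≈ 0.4648 or s = √(13)/3 + 5/3 ≈ 2.8685.

s = 0.4648 or s = 2.8685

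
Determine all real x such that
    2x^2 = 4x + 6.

Bring every term to one side: 2x^2 - 4x - 6 = 0.
Factor: 2(x - 3)(x + 1) = 0.
So x = 3 or x = -1.

x = -1 or x = 3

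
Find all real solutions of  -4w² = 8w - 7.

w = -2.6583 or w = 0.6583

Rearrange to standard form: -4w² - 8w + 7 = 0.
Discriminant: (-8)² − 4·(-4)·7 = 176.
Quadratic formula: w = (8 ± √176) / (-8).
So w = -√(11)/2 - 1 ≈ -2.6583 or w = -1 + √(11)/2 ≈ 0.6583.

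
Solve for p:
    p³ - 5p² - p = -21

p = -1.8284 or p = 3 or p = 3.8284

Rearrange: p³ - 5p² - p + 21 = 0.
Possible rational roots are divisors of 21. Testing p = 3 gives 0, so (p - 3) is a factor.
Divide: p³ - 5p² - p + 21 = (p - 3)(p² - 2p - 7).
Apply the quadratic formula to p² - 2p - 7 = 0: p = (2 ± √32)/2, i.e. p ≈ 3.8284 or p ≈ -1.8284.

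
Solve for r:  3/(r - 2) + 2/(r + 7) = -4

r = -7.5426 or r = 1.2926

Multiply both sides by (r - 2)(r + 7):
3(r + 7) + 2(r - 2) = -4(r - 2)(r + 7).
Expand and collect terms: -4r² - 25r + 39 = 0.
By the quadratic formula, r = (25 ± √1249) / -8, so r ≈ -7.5426 or r ≈ 1.2926.
Neither value makes a denominator zero (r ≠ 2, r ≠ -7), so both are valid.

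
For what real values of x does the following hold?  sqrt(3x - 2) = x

Square both sides: 3x - 2 = (x)^2.
Expand and rearrange: x^2 - 3x + 2 = 0.
Solving gives x = 2 or x = 1.
Check each candidate in the original equation:
  x = 2: sqrt(4) = 2, while x = 2 — valid.
  x = 1: sqrt(1) = 1, while x = 1 — valid.

x = 1 or x = 2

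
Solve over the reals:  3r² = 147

Bring every term to one side: 3r² - 147 = 0.
Factor: 3(r + 7)(r - 7) = 0.
So r = -7 or r = 7.

r = -7 or r = 7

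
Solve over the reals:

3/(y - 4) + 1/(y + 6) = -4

Multiply both sides by (y - 4)(y + 6):
3(y + 6) + (y - 4) = -4(y - 4)(y + 6).
Expand and collect terms: -4y^2 - 12y + 82 = 0.
By the quadratic formula, y = (12 +/- sqrt(1456)) / -8, so y ~= -6.2697 or y ~= 3.2697.
Neither value makes a denominator zero (y != 4, y != -6), so both are valid.

y = -6.2697 or y = 3.2697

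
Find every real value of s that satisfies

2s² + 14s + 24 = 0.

s = -4 or s = -3

Factor: 2(s + 3)(s + 4) = 0.
So s = -3 or s = -4.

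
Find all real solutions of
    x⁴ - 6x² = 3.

x = -2.5425 or x = 2.5425

Let u = x². The equation becomes u² - 6u - 3 = 0.
By the quadratic formula, u = 3 + 2·√(3) or u = 3 - 2·√(3).
x² = 3 + 2·√(3) gives x = ±√(3 + 2·√(3)) ≈ ±2.5425.
x² = 3 - 2·√(3) < 0 has no real solution.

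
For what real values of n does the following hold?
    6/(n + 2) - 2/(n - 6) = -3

Multiply both sides by (n + 2)(n - 6):
6(n - 6) - 2(n + 2) = -3(n + 2)(n - 6).
Expand and collect terms: -3n^2 + 8n + 76 = 0.
By the quadratic formula, n = (-8 +/- sqrt(976)) / -6, so n ~= -3.8735 or n ~= 6.5402.
Neither value makes a denominator zero (n != -2, n != 6), so both are valid.

n = -3.8735 or n = 6.5402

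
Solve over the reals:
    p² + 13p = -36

p = -9 or p = -4

Bring every term to one side: p² + 13p + 36 = 0.
Factor: (p + 9)(p + 4) = 0.
So p = -9 or p = -4.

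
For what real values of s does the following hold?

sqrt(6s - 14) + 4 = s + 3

Isolate the radical: sqrt(6s - 14) = s - 1.
Square both sides: 6s - 14 = (s - 1)^2.
Expand and rearrange: s^2 - 8s + 15 = 0.
Solving gives s = 5 or s = 3.
Check each candidate in the original equation:
  s = 5: sqrt(16) = 4, while s - 1 = 4 — valid.
  s = 3: sqrt(4) = 2, while s - 1 = 2 — valid.

s = 3 or s = 5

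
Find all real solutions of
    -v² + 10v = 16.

Bring every term to one side: -v² + 10v - 16 = 0.
Factor: -1(v - 8)(v - 2) = 0.
So v = 8 or v = 2.

v = 2 or v = 8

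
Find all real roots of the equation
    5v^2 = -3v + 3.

v = -1.1307 or v = 0.5307

Rearrange to standard form: 5v^2 + 3v - 3 = 0.
Discriminant: (3)^2 - 4*5*(-3) = 69.
Quadratic formula: v = (-3 +/- sqrt(69)) / 10.
So v = -3/10 + sqrt(69)/10 ~= 0.5307 or v = -sqrt(69)/10 - 3/10 ~= -1.1307.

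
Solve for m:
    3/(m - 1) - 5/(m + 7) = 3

Multiply both sides by (m - 1)(m + 7):
3(m + 7) - 5(m - 1) = 3(m - 1)(m + 7).
Expand and collect terms: 3m² + 20m - 47 = 0.
By the quadratic formula, m = (-20 ± √964) / 6, so m ≈ 1.8414 or m ≈ -8.5081.
Neither value makes a denominator zero (m ≠ 1, m ≠ -7), so both are valid.

m = -8.5081 or m = 1.8414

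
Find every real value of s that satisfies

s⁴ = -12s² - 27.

Let u = s². The equation becomes u² + 12u + 27 = 0.
Factor: (u + 3)(u + 9) = 0, so u = -3 or u = -9.
s² = -3 < 0 has no real solution.
s² = -9 < 0 has no real solution.

No real solutions.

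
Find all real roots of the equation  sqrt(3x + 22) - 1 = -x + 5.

x = 1

Isolate the radical: sqrt(3x + 22) = -x + 6.
Square both sides: 3x + 22 = (-x + 6)^2.
Expand and rearrange: x^2 - 15x + 14 = 0.
Solving gives x = 14 or x = 1.
Check each candidate in the original equation:
  x = 14: sqrt(64) = 8, while -x + 6 = -8 — extraneous.
  x = 1: sqrt(25) = 5, while -x + 6 = 5 — valid.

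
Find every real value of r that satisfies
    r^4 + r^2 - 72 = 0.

r = -2.8284 or r = 2.8284

Let u = r^2. The equation becomes u^2 + u - 72 = 0.
Factor: (u + 9)(u - 8) = 0, so u = -9 or u = 8.
r^2 = -9 < 0 has no real solution.
r^2 = 8 gives r = +/-2*sqrt(2) ~= +/-2.8284.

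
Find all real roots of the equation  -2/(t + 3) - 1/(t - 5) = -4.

t = -2.5161 or t = 5.2661

Multiply both sides by (t + 3)(t - 5):
-2(t - 5) - (t + 3) = -4(t + 3)(t - 5).
Expand and collect terms: -4t^2 + 11t + 53 = 0.
By the quadratic formula, t = (-11 +/- sqrt(969)) / -8, so t ~= -2.5161 or t ~= 5.2661.
Neither value makes a denominator zero (t != -3, t != 5), so both are valid.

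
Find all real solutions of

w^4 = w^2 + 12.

w = -2 or w = 2

Let u = w^2. The equation becomes u^2 - u - 12 = 0.
Factor: (u + 3)(u - 4) = 0, so u = -3 or u = 4.
w^2 = -3 < 0 has no real solution.
w^2 = 4 gives w = +/-2.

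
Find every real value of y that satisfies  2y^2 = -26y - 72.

Bring every term to one side: 2y^2 + 26y + 72 = 0.
Factor: 2(y + 4)(y + 9) = 0.
So y = -4 or y = -9.

y = -9 or y = -4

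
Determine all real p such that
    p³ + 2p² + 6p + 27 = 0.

Possible rational roots are divisors of 27. Testing p = -3 gives 0, so (p + 3) is a factor.
Divide: p³ + 2p² + 6p + 27 = (p + 3)(p² - p + 9).
The quadratic p² - p + 9 has discriminant -35 < 0, so no further real roots.

p = -3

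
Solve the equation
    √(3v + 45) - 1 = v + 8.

Isolate the radical: √(3v + 45) = v + 9.
Square both sides: 3v + 45 = (v + 9)².
Expand and rearrange: v² + 15v + 36 = 0.
Solving gives v = -3 or v = -12.
Check each candidate in the original equation:
  v = -3: √(36) = 6, while v + 9 = 6 — valid.
  v = -12: √(9) = 3, while v + 9 = -3 — extraneous.

v = -3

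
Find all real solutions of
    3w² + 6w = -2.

Rearrange to standard form: 3w² + 6w + 2 = 0.
Discriminant: (6)² − 4·3·2 = 12.
Quadratic formula: w = (-6 ± √12) / 6.
So w = -1 + √(3)/3 ≈ -0.4226 or w = -1 - √(3)/3 ≈ -1.5774.

w = -1.5774 or w = -0.4226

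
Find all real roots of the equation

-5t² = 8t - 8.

Rearrange to standard form: -5t² - 8t + 8 = 0.
Discriminant: (-8)² − 4·(-5)·8 = 224.
Quadratic formula: t = (8 ± √224) / (-10).
So t = -2·√(14)/5 - 4/5 ≈ -2.2967 or t = -4/5 + 2·√(14)/5 ≈ 0.6967.

t = -2.2967 or t = 0.6967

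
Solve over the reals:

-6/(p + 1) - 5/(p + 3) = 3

p = -5.8403 or p = -1.8264

Multiply both sides by (p + 1)(p + 3):
-6(p + 3) - 5(p + 1) = 3(p + 1)(p + 3).
Expand and collect terms: 3p^2 + 23p + 32 = 0.
By the quadratic formula, p = (-23 +/- sqrt(145)) / 6, so p ~= -1.8264 or p ~= -5.8403.
Neither value makes a denominator zero (p != -1, p != -3), so both are valid.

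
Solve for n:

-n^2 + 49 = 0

Factor: -1(n + 7)(n - 7) = 0.
So n = -7 or n = 7.

n = -7 or n = 7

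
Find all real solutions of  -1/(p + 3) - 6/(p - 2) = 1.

Multiply both sides by (p + 3)(p - 2):
-(p - 2) - 6(p + 3) = (p + 3)(p - 2).
Expand and collect terms: p² + 8p + 10 = 0.
By the quadratic formula, p = (-8 ± √24) / 2, so p ≈ -1.5505 or p ≈ -6.4495.
Neither value makes a denominator zero (p ≠ -3, p ≠ 2), so both are valid.

p = -6.4495 or p = -1.5505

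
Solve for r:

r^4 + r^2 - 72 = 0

Let u = r^2. The equation becomes u^2 + u - 72 = 0.
Factor: (u - 8)(u + 9) = 0, so u = 8 or u = -9.
r^2 = 8 gives r = +/-2*sqrt(2) ~= +/-2.8284.
r^2 = -9 < 0 has no real solution.

r = -2.8284 or r = 2.8284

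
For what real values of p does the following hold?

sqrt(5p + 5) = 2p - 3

Square both sides: 5p + 5 = (2p - 3)^2.
Expand and rearrange: 4p^2 - 17p + 4 = 0.
Solving gives p = 4 or p = 0.25.
Check each candidate in the original equation:
  p = 4: sqrt(25) = 5, while 2p - 3 = 5 — valid.
  p = 0.25: sqrt(6.25) = 2.5, while 2p - 3 = -2.5 — extraneous.

p = 4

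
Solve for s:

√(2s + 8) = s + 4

Square both sides: 2s + 8 = (s + 4)².
Expand and rearrange: s² + 6s + 8 = 0.
Solving gives s = -2 or s = -4.
Check each candidate in the original equation:
  s = -2: √(4) = 2, while s + 4 = 2 — valid.
  s = -4: √(0) = 0, while s + 4 = 0 — valid.

s = -4 or s = -2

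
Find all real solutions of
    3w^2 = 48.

Bring every term to one side: 3w^2 - 48 = 0.
Factor: 3(w - 4)(w + 4) = 0.
So w = 4 or w = -4.

w = -4 or w = 4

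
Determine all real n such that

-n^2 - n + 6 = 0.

n = -3 or n = 2

Factor: -1(n + 3)(n - 2) = 0.
So n = -3 or n = 2.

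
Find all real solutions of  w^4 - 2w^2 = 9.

w = -2.0402 or w = 2.0402

Let u = w^2. The equation becomes u^2 - 2u - 9 = 0.
By the quadratic formula, u = 1 + sqrt(10) or u = 1 - sqrt(10).
w^2 = 1 + sqrt(10) gives w = +/-sqrt(1 + sqrt(10)) ~= +/-2.0402.
w^2 = 1 - sqrt(10) < 0 has no real solution.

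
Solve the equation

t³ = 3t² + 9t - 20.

Rearrange: t³ - 3t² - 9t + 20 = 0.
Possible rational roots are divisors of 20. Testing t = 4 gives 0, so (t - 4) is a factor.
Divide: t³ - 3t² - 9t + 20 = (t - 4)(t² + t - 5).
Apply the quadratic formula to t² + t - 5 = 0: t = (-1 ± √21)/2, i.e. t ≈ 1.7913 or t ≈ -2.7913.

t = -2.7913 or t = 1.7913 or t = 4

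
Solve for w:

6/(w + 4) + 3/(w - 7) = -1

Multiply both sides by (w + 4)(w - 7):
6(w - 7) + 3(w + 4) = -(w + 4)(w - 7).
Expand and collect terms: -w^2 - 6w + 58 = 0.
By the quadratic formula, w = (6 +/- sqrt(268)) / -2, so w ~= -11.1854 or w ~= 5.1854.
Neither value makes a denominator zero (w != -4, w != 7), so both are valid.

w = -11.1854 or w = 5.1854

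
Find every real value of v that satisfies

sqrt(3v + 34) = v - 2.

Square both sides: 3v + 34 = (v - 2)^2.
Expand and rearrange: v^2 - 7v - 30 = 0.
Solving gives v = 10 or v = -3.
Check each candidate in the original equation:
  v = 10: sqrt(64) = 8, while v - 2 = 8 — valid.
  v = -3: sqrt(25) = 5, while v - 2 = -5 — extraneous.

v = 10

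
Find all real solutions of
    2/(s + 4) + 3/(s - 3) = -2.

Multiply both sides by (s + 4)(s - 3):
2(s - 3) + 3(s + 4) = -2(s + 4)(s - 3).
Expand and collect terms: -2s^2 - 7s + 18 = 0.
By the quadratic formula, s = (7 +/- sqrt(193)) / -4, so s ~= -5.2231 or s ~= 1.7231.
Neither value makes a denominator zero (s != -4, s != 3), so both are valid.

s = -5.2231 or s = 1.7231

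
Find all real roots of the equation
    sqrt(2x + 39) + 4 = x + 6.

x = 5

Isolate the radical: sqrt(2x + 39) = x + 2.
Square both sides: 2x + 39 = (x + 2)^2.
Expand and rearrange: x^2 + 2x - 35 = 0.
Solving gives x = 5 or x = -7.
Check each candidate in the original equation:
  x = 5: sqrt(49) = 7, while x + 2 = 7 — valid.
  x = -7: sqrt(25) = 5, while x + 2 = -5 — extraneous.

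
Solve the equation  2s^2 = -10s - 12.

s = -3 or s = -2

Bring every term to one side: 2s^2 + 10s + 12 = 0.
Factor: 2(s + 2)(s + 3) = 0.
So s = -2 or s = -3.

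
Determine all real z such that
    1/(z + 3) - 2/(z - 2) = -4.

Multiply both sides by (z + 3)(z - 2):
(z - 2) - 2(z + 3) = -4(z + 3)(z - 2).
Expand and collect terms: -4z² - 3z + 32 = 0.
By the quadratic formula, z = (3 ± √521) / -8, so z ≈ -3.2282 or z ≈ 2.4782.
Neither value makes a denominator zero (z ≠ -3, z ≠ 2), so both are valid.

z = -3.2282 or z = 2.4782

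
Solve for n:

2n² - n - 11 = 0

n = -2.1085 or n = 2.6085

Discriminant: (-1)² − 4·2·(-11) = 89.
Quadratic formula: n = (1 ± √89) / 4.
So n = 1/4 + √(89)/4 ≈ 2.6085 or n = 1/4 - √(89)/4 ≈ -2.1085.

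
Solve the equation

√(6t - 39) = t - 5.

Square both sides: 6t - 39 = (t - 5)².
Expand and rearrange: t² - 16t + 64 = 0.
This gives the repeated root t = 8.
Check in the original equation:
  t = 8: √(9) = 3, while t - 5 = 3 — valid.

t = 8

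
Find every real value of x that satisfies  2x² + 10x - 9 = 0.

Discriminant: (10)² − 4·2·(-9) = 172.
Quadratic formula: x = (-10 ± √172) / 4.
So x = -5/2 + √(43)/2 ≈ 0.7787 or x = -√(43)/2 - 5/2 ≈ -5.7787.

x = -5.7787 or x = 0.7787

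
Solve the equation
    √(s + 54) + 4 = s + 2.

s = 10

Isolate the radical: √(s + 54) = s - 2.
Square both sides: s + 54 = (s - 2)².
Expand and rearrange: s² - 5s - 50 = 0.
Solving gives s = 10 or s = -5.
Check each candidate in the original equation:
  s = 10: √(64) = 8, while s - 2 = 8 — valid.
  s = -5: √(49) = 7, while s - 2 = -7 — extraneous.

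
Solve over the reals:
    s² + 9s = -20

Bring every term to one side: s² + 9s + 20 = 0.
Factor: (s + 4)(s + 5) = 0.
So s = -4 or s = -5.

s = -5 or s = -4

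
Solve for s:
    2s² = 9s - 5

s = 0.6492 or s = 3.8508

Rearrange to standard form: 2s² - 9s + 5 = 0.
Discriminant: (-9)² − 4·2·5 = 41.
Quadratic formula: s = (9 ± √41) / 4.
So s = √(41)/4 + 9/4 ≈ 3.8508 or s = 9/4 - √(41)/4 ≈ 0.6492.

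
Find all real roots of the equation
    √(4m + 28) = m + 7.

Square both sides: 4m + 28 = (m + 7)².
Expand and rearrange: m² + 10m + 21 = 0.
Solving gives m = -3 or m = -7.
Check each candidate in the original equation:
  m = -3: √(16) = 4, while m + 7 = 4 — valid.
  m = -7: √(0) = 0, while m + 7 = 0 — valid.

m = -7 or m = -3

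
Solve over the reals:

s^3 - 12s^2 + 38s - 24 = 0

Possible rational roots are divisors of -24. Testing s = 4 gives 0, so (s - 4) is a factor.
Divide: s^3 - 12s^2 + 38s - 24 = (s - 4)(s^2 - 8s + 6).
Apply the quadratic formula to s^2 - 8s + 6 = 0: s = (8 +/- sqrt(40))/2, i.e. s ~= 7.1623 or s ~= 0.8377.

s = 0.8377 or s = 4 or s = 7.1623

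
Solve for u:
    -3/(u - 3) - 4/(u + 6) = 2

u = -8.3059 or u = 1.8059

Multiply both sides by (u - 3)(u + 6):
-3(u + 6) - 4(u - 3) = 2(u - 3)(u + 6).
Expand and collect terms: 2u^2 + 13u - 30 = 0.
By the quadratic formula, u = (-13 +/- sqrt(409)) / 4, so u ~= 1.8059 or u ~= -8.3059.
Neither value makes a denominator zero (u != 3, u != -6), so both are valid.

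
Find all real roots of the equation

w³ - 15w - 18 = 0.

w = -3 or w = -1.3723 or w = 4.3723

Possible rational roots are divisors of -18. Testing w = -3 gives 0, so (w + 3) is a factor.
Divide: w³ - 15w - 18 = (w + 3)(w² - 3w - 6).
Apply the quadratic formula to w² - 3w - 6 = 0: w = (3 ± √33)/2, i.e. w ≈ 4.3723 or w ≈ -1.3723.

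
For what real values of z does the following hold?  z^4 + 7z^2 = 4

Let u = z^2. The equation becomes u^2 + 7u - 4 = 0.
By the quadratic formula, u = -7/2 + sqrt(65)/2 or u = -sqrt(65)/2 - 7/2.
z^2 = -7/2 + sqrt(65)/2 gives z = +/-sqrt(-7/2 + sqrt(65)/2) ~= +/-0.7288.
z^2 = -sqrt(65)/2 - 7/2 < 0 has no real solution.

z = -0.7288 or z = 0.7288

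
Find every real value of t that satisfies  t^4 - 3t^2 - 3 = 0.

t = -1.9471 or t = 1.9471

Let u = t^2. The equation becomes u^2 - 3u - 3 = 0.
By the quadratic formula, u = 3/2 + sqrt(21)/2 or u = 3/2 - sqrt(21)/2.
t^2 = 3/2 + sqrt(21)/2 gives t = +/-sqrt(3/2 + sqrt(21)/2) ~= +/-1.9471.
t^2 = 3/2 - sqrt(21)/2 < 0 has no real solution.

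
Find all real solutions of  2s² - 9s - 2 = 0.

s = -0.2122 or s = 4.7122

Discriminant: (-9)² − 4·2·(-2) = 97.
Quadratic formula: s = (9 ± √97) / 4.
So s = 9/4 + √(97)/4 ≈ 4.7122 or s = 9/4 - √(97)/4 ≈ -0.2122.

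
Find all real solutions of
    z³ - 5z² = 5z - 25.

z = -2.2361 or z = 2.2361 or z = 5

Rearrange: z³ - 5z² - 5z + 25 = 0.
Possible rational roots are divisors of 25. Testing z = 5 gives 0, so (z - 5) is a factor.
Divide: z³ - 5z² - 5z + 25 = (z - 5)(z² - 5).
Apply the quadratic formula to z² - 5 = 0: z = (0 ± √20)/2, i.e. z ≈ 2.2361 or z ≈ -2.2361.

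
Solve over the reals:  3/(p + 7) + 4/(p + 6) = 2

p = -6.6375 or p = -2.8625

Multiply both sides by (p + 7)(p + 6):
3(p + 6) + 4(p + 7) = 2(p + 7)(p + 6).
Expand and collect terms: 2p² + 19p + 38 = 0.
By the quadratic formula, p = (-19 ± √57) / 4, so p ≈ -2.8625 or p ≈ -6.6375.
Neither value makes a denominator zero (p ≠ -7, p ≠ -6), so both are valid.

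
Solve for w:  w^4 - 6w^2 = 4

Let u = w^2. The equation becomes u^2 - 6u - 4 = 0.
By the quadratic formula, u = 3 + sqrt(13) or u = 3 - sqrt(13).
w^2 = 3 + sqrt(13) gives w = +/-sqrt(3 + sqrt(13)) ~= +/-2.5701.
w^2 = 3 - sqrt(13) < 0 has no real solution.

w = -2.5701 or w = 2.5701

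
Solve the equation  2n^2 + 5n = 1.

Rearrange to standard form: 2n^2 + 5n - 1 = 0.
Discriminant: (5)^2 - 4*2*(-1) = 33.
Quadratic formula: n = (-5 +/- sqrt(33)) / 4.
So n = -5/4 + sqrt(33)/4 ~= 0.1861 or n = -sqrt(33)/4 - 5/4 ~= -2.6861.

n = -2.6861 or n = 0.1861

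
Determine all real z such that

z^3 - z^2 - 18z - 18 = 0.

Possible rational roots are divisors of -18. Testing z = -3 gives 0, so (z + 3) is a factor.
Divide: z^3 - z^2 - 18z - 18 = (z + 3)(z^2 - 4z - 6).
Apply the quadratic formula to z^2 - 4z - 6 = 0: z = (4 +/- sqrt(40))/2, i.e. z ~= 5.1623 or z ~= -1.1623.

z = -3 or z = -1.1623 or z = 5.1623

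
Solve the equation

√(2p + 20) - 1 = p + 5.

Isolate the radical: √(2p + 20) = p + 6.
Square both sides: 2p + 20 = (p + 6)².
Expand and rearrange: p² + 10p + 16 = 0.
Solving gives p = -2 or p = -8.
Check each candidate in the original equation:
  p = -2: √(16) = 4, while p + 6 = 4 — valid.
  p = -8: √(4) = 2, while p + 6 = -2 — extraneous.

p = -2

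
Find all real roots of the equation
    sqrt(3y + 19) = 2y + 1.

y = 2

Square both sides: 3y + 19 = (2y + 1)^2.
Expand and rearrange: 4y^2 + y - 18 = 0.
Solving gives y = 2 or y = -2.25.
Check each candidate in the original equation:
  y = 2: sqrt(25) = 5, while 2y + 1 = 5 — valid.
  y = -2.25: sqrt(12.25) = 3.5, while 2y + 1 = -3.5 — extraneous.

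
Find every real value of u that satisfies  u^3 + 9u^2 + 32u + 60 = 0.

Possible rational roots are divisors of 60. Testing u = -5 gives 0, so (u + 5) is a factor.
Divide: u^3 + 9u^2 + 32u + 60 = (u + 5)(u^2 + 4u + 12).
The quadratic u^2 + 4u + 12 has discriminant -32 < 0, so no further real roots.

u = -5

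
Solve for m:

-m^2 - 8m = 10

Rearrange to standard form: -m^2 - 8m - 10 = 0.
Discriminant: (-8)^2 - 4*(-1)*(-10) = 24.
Quadratic formula: m = (8 +/- sqrt(24)) / (-2).
So m = -4 - sqrt(6) ~= -6.4495 or m = -4 + sqrt(6) ~= -1.5505.

m = -6.4495 or m = -1.5505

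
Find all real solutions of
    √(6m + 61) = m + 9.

m = -2

Square both sides: 6m + 61 = (m + 9)².
Expand and rearrange: m² + 12m + 20 = 0.
Solving gives m = -2 or m = -10.
Check each candidate in the original equation:
  m = -2: √(49) = 7, while m + 9 = 7 — valid.
  m = -10: √(1) = 1, while m + 9 = -1 — extraneous.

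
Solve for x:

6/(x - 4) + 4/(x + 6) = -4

x = -7.1554 or x = 2.6554

Multiply both sides by (x - 4)(x + 6):
6(x + 6) + 4(x - 4) = -4(x - 4)(x + 6).
Expand and collect terms: -4x^2 - 18x + 76 = 0.
By the quadratic formula, x = (18 +/- sqrt(1540)) / -8, so x ~= -7.1554 or x ~= 2.6554.
Neither value makes a denominator zero (x != 4, x != -6), so both are valid.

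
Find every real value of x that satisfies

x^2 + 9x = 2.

x = -9.217 or x = 0.217

Rearrange to standard form: x^2 + 9x - 2 = 0.
Discriminant: (9)^2 - 4*1*(-2) = 89.
Quadratic formula: x = (-9 +/- sqrt(89)) / 2.
So x = -9/2 + sqrt(89)/2 ~= 0.217 or x = -sqrt(89)/2 - 9/2 ~= -9.217.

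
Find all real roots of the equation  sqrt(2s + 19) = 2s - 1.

Square both sides: 2s + 19 = (2s - 1)^2.
Expand and rearrange: 4s^2 - 6s - 18 = 0.
Solving gives s = 3 or s = -1.5.
Check each candidate in the original equation:
  s = 3: sqrt(25) = 5, while 2s - 1 = 5 — valid.
  s = -1.5: sqrt(16) = 4, while 2s - 1 = -4 — extraneous.

s = 3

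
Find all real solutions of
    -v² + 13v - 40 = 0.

v = 5 or v = 8

Factor: -1(v - 5)(v - 8) = 0.
So v = 5 or v = 8.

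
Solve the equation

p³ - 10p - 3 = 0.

p = -3 or p = -0.3028 or p = 3.3028

Possible rational roots are divisors of -3. Testing p = -3 gives 0, so (p + 3) is a factor.
Divide: p³ - 10p - 3 = (p + 3)(p² - 3p - 1).
Apply the quadratic formula to p² - 3p - 1 = 0: p = (3 ± √13)/2, i.e. p ≈ 3.3028 or p ≈ -0.3028.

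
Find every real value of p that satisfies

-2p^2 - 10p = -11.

Rearrange to standard form: -2p^2 - 10p + 11 = 0.
Discriminant: (-10)^2 - 4*(-2)*11 = 188.
Quadratic formula: p = (10 +/- sqrt(188)) / (-4).
So p = -sqrt(47)/2 - 5/2 ~= -5.9278 or p = -5/2 + sqrt(47)/2 ~= 0.9278.

p = -5.9278 or p = 0.9278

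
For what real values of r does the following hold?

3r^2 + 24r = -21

r = -7 or r = -1

Bring every term to one side: 3r^2 + 24r + 21 = 0.
Factor: 3(r + 7)(r + 1) = 0.
So r = -7 or r = -1.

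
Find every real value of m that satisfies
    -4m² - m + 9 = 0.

Discriminant: (-1)² − 4·(-4)·9 = 145.
Quadratic formula: m = (1 ± √145) / (-8).
So m = -√(145)/8 - 1/8 ≈ -1.6302 or m = -1/8 + √(145)/8 ≈ 1.3802.

m = -1.6302 or m = 1.3802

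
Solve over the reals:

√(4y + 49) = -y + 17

Square both sides: 4y + 49 = (-y + 17)².
Expand and rearrange: y² - 38y + 240 = 0.
Solving gives y = 30 or y = 8.
Check each candidate in the original equation:
  y = 30: √(169) = 13, while -y + 17 = -13 — extraneous.
  y = 8: √(81) = 9, while -y + 17 = 9 — valid.

y = 8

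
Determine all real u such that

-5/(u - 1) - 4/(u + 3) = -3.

u = -2.13 or u = 3.13

Multiply both sides by (u - 1)(u + 3):
-5(u + 3) - 4(u - 1) = -3(u - 1)(u + 3).
Expand and collect terms: -3u^2 + 3u + 20 = 0.
By the quadratic formula, u = (-3 +/- sqrt(249)) / -6, so u ~= -2.13 or u ~= 3.13.
Neither value makes a denominator zero (u != 1, u != -3), so both are valid.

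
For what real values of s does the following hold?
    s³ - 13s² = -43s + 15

s = 0.3944 or s = 5 or s = 7.6056

Rearrange: s³ - 13s² + 43s - 15 = 0.
Possible rational roots are divisors of -15. Testing s = 5 gives 0, so (s - 5) is a factor.
Divide: s³ - 13s² + 43s - 15 = (s - 5)(s² - 8s + 3).
Apply the quadratic formula to s² - 8s + 3 = 0: s = (8 ± √52)/2, i.e. s ≈ 7.6056 or s ≈ 0.3944.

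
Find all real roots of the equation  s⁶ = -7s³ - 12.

s = -1.5874 or s = -1.4422

Let u = s³. The equation becomes u² + 7u + 12 = 0.
Factor: (u + 4)(u + 3) = 0, so u = -4 or u = -3.
s³ = -4 gives s = -∛(4) ≈ -1.5874.
s³ = -3 gives s = -∛(3) ≈ -1.4422.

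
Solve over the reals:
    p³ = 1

p = 1

Rearrange: p³ - 1 = 0.
Possible rational roots are divisors of -1. Testing p = 1 gives 0, so (p - 1) is a factor.
Divide: p³ - 1 = (p - 1)(p² + p + 1).
The quadratic p² + p + 1 has discriminant -3 < 0, so no further real roots.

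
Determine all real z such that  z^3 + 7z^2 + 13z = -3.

Rearrange: z^3 + 7z^2 + 13z + 3 = 0.
Possible rational roots are divisors of 3. Testing z = -3 gives 0, so (z + 3) is a factor.
Divide: z^3 + 7z^2 + 13z + 3 = (z + 3)(z^2 + 4z + 1).
Apply the quadratic formula to z^2 + 4z + 1 = 0: z = (-4 +/- sqrt(12))/2, i.e. z ~= -0.2679 or z ~= -3.7321.

z = -3.7321 or z = -3 or z = -0.2679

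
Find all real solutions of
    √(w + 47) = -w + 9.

w = 2

Square both sides: w + 47 = (-w + 9)².
Expand and rearrange: w² - 19w + 34 = 0.
Solving gives w = 17 or w = 2.
Check each candidate in the original equation:
  w = 17: √(64) = 8, while -w + 9 = -8 — extraneous.
  w = 2: √(49) = 7, while -w + 9 = 7 — valid.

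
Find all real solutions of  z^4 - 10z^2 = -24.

z = -2.4495 or z = -2 or z = 2 or z = 2.4495

Let u = z^2. The equation becomes u^2 - 10u + 24 = 0.
Factor: (u - 6)(u - 4) = 0, so u = 6 or u = 4.
z^2 = 6 gives z = +/-sqrt(6) ~= +/-2.4495.
z^2 = 4 gives z = +/-2.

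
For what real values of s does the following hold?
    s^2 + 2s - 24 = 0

Factor: (s - 4)(s + 6) = 0.
So s = 4 or s = -6.

s = -6 or s = 4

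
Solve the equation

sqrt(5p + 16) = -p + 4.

p = 0

Square both sides: 5p + 16 = (-p + 4)^2.
Expand and rearrange: p^2 - 13p = 0.
Solving gives p = 13 or p = 0.
Check each candidate in the original equation:
  p = 13: sqrt(81) = 9, while -p + 4 = -9 — extraneous.
  p = 0: sqrt(16) = 4, while -p + 4 = 4 — valid.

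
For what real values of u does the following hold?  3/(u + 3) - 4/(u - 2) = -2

u = -4.131 or u = 3.631

Multiply both sides by (u + 3)(u - 2):
3(u - 2) - 4(u + 3) = -2(u + 3)(u - 2).
Expand and collect terms: -2u² - u + 30 = 0.
By the quadratic formula, u = (1 ± √241) / -4, so u ≈ -4.131 or u ≈ 3.631.
Neither value makes a denominator zero (u ≠ -3, u ≠ 2), so both are valid.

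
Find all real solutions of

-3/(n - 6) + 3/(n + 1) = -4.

Multiply both sides by (n - 6)(n + 1):
-3(n + 1) + 3(n - 6) = -4(n - 6)(n + 1).
Expand and collect terms: -4n² + 20n + 45 = 0.
By the quadratic formula, n = (-20 ± √1120) / -8, so n ≈ -1.6833 or n ≈ 6.6833.
Neither value makes a denominator zero (n ≠ 6, n ≠ -1), so both are valid.

n = -1.6833 or n = 6.6833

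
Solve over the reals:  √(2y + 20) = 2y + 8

y = -2

Square both sides: 2y + 20 = (2y + 8)².
Expand and rearrange: 4y² + 30y + 44 = 0.
Solving gives y = -2 or y = -5.5.
Check each candidate in the original equation:
  y = -2: √(16) = 4, while 2y + 8 = 4 — valid.
  y = -5.5: √(9) = 3, while 2y + 8 = -3 — extraneous.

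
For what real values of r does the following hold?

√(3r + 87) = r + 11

Square both sides: 3r + 87 = (r + 11)².
Expand and rearrange: r² + 19r + 34 = 0.
Solving gives r = -2 or r = -17.
Check each candidate in the original equation:
  r = -2: √(81) = 9, while r + 11 = 9 — valid.
  r = -17: √(36) = 6, while r + 11 = -6 — extraneous.

r = -2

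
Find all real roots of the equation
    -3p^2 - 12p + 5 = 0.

Discriminant: (-12)^2 - 4*(-3)*5 = 204.
Quadratic formula: p = (12 +/- sqrt(204)) / (-6).
So p = -sqrt(51)/3 - 2 ~= -4.3805 or p = -2 + sqrt(51)/3 ~= 0.3805.

p = -4.3805 or p = 0.3805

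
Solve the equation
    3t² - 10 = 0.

t = -1.8257 or t = 1.8257

Discriminant: (0)² − 4·3·(-10) = 120.
Quadratic formula: t = (0 ± √120) / 6.
So t = √(30)/3 ≈ 1.8257 or t = -√(30)/3 ≈ -1.8257.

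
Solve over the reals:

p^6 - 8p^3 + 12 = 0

p = 1.2599 or p = 1.8171

Let u = p^3. The equation becomes u^2 - 8u + 12 = 0.
Factor: (u - 2)(u - 6) = 0, so u = 2 or u = 6.
p^3 = 2 gives p = (2)^(1/3) ~= 1.2599.
p^3 = 6 gives p = (6)^(1/3) ~= 1.8171.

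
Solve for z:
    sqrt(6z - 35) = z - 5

z = 6 or z = 10

Square both sides: 6z - 35 = (z - 5)^2.
Expand and rearrange: z^2 - 16z + 60 = 0.
Solving gives z = 10 or z = 6.
Check each candidate in the original equation:
  z = 10: sqrt(25) = 5, while z - 5 = 5 — valid.
  z = 6: sqrt(1) = 1, while z - 5 = 1 — valid.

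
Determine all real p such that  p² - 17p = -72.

p = 8 or p = 9

Bring every term to one side: p² - 17p + 72 = 0.
Factor: (p - 8)(p - 9) = 0.
So p = 8 or p = 9.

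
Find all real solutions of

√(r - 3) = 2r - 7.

r = 4

Square both sides: r - 3 = (2r - 7)².
Expand and rearrange: 4r² - 29r + 52 = 0.
Solving gives r = 4 or r = 3.25.
Check each candidate in the original equation:
  r = 4: √(1) = 1, while 2r - 7 = 1 — valid.
  r = 3.25: √(0.25) = 0.5, while 2r - 7 = -0.5 — extraneous.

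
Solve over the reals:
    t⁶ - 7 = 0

Let u = t³. The equation becomes u² - 7 = 0.
By the quadratic formula, u = √(7) or u = -√(7).
t³ = √(7) gives t = ∛(√(7)) ≈ 1.3831.
t³ = -√(7) gives t = -∛(√(7)) ≈ -1.3831.

t = -1.3831 or t = 1.3831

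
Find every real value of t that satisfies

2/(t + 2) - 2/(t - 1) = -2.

t = -2.7913 or t = 1.7913

Multiply both sides by (t + 2)(t - 1):
2(t - 1) - 2(t + 2) = -2(t + 2)(t - 1).
Expand and collect terms: -2t^2 - 2t + 10 = 0.
By the quadratic formula, t = (2 +/- sqrt(84)) / -4, so t ~= -2.7913 or t ~= 1.7913.
Neither value makes a denominator zero (t != -2, t != 1), so both are valid.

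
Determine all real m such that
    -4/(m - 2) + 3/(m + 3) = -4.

Multiply both sides by (m - 2)(m + 3):
-4(m + 3) + 3(m - 2) = -4(m - 2)(m + 3).
Expand and collect terms: -4m^2 - 3m + 42 = 0.
By the quadratic formula, m = (3 +/- sqrt(681)) / -8, so m ~= -3.637 or m ~= 2.887.
Neither value makes a denominator zero (m != 2, m != -3), so both are valid.

m = -3.637 or m = 2.887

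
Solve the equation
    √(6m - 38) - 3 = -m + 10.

m = 9

Isolate the radical: √(6m - 38) = -m + 13.
Square both sides: 6m - 38 = (-m + 13)².
Expand and rearrange: m² - 32m + 207 = 0.
Solving gives m = 23 or m = 9.
Check each candidate in the original equation:
  m = 23: √(100) = 10, while -m + 13 = -10 — extraneous.
  m = 9: √(16) = 4, while -m + 13 = 4 — valid.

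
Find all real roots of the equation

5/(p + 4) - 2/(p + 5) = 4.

p = -5.25 or p = -3

Multiply both sides by (p + 4)(p + 5):
5(p + 5) - 2(p + 4) = 4(p + 4)(p + 5).
Expand and collect terms: 4p^2 + 33p + 63 = 0.
Factor or apply the quadratic formula: p = -3 or p = -5.25.
Neither value makes a denominator zero (p != -4, p != -5), so both are valid.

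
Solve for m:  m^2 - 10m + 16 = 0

Factor: (m - 8)(m - 2) = 0.
So m = 8 or m = 2.

m = 2 or m = 8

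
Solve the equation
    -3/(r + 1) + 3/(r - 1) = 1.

r = -2.6458 or r = 2.6458

Multiply both sides by (r + 1)(r - 1):
-3(r - 1) + 3(r + 1) = (r + 1)(r - 1).
Expand and collect terms: r² - 7 = 0.
By the quadratic formula, r = (0 ± √28) / 2, so r ≈ 2.6458 or r ≈ -2.6458.
Neither value makes a denominator zero (r ≠ -1, r ≠ 1), so both are valid.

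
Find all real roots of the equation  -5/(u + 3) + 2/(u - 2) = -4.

u = -1.5447 or u = 1.2947

Multiply both sides by (u + 3)(u - 2):
-5(u - 2) + 2(u + 3) = -4(u + 3)(u - 2).
Expand and collect terms: -4u² - u + 8 = 0.
By the quadratic formula, u = (1 ± √129) / -8, so u ≈ -1.5447 or u ≈ 1.2947.
Neither value makes a denominator zero (u ≠ -3, u ≠ 2), so both are valid.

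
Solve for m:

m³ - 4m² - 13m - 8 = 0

Possible rational roots are divisors of -8. Testing m = -1 gives 0, so (m + 1) is a factor.
Divide: m³ - 4m² - 13m - 8 = (m + 1)(m² - 5m - 8).
Apply the quadratic formula to m² - 5m - 8 = 0: m = (5 ± √57)/2, i.e. m ≈ 6.2749 or m ≈ -1.2749.

m = -1.2749 or m = -1 or m = 6.2749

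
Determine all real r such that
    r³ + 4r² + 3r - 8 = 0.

Possible rational roots are divisors of -8. Testing r = 1 gives 0, so (r - 1) is a factor.
Divide: r³ + 4r² + 3r - 8 = (r - 1)(r² + 5r + 8).
The quadratic r² + 5r + 8 has discriminant -7 < 0, so no further real roots.

r = 1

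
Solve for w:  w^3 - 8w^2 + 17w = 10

w = 1 or w = 2 or w = 5

Rearrange: w^3 - 8w^2 + 17w - 10 = 0.
Possible rational roots are divisors of -10. Testing w = 2 gives 0, so (w - 2) is a factor.
Divide: w^3 - 8w^2 + 17w - 10 = (w - 2)(w^2 - 6w + 5).
Factor the quadratic: w = 5 or w = 1.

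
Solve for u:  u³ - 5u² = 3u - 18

u = -1.8541 or u = 2 or u = 4.8541

Rearrange: u³ - 5u² - 3u + 18 = 0.
Possible rational roots are divisors of 18. Testing u = 2 gives 0, so (u - 2) is a factor.
Divide: u³ - 5u² - 3u + 18 = (u - 2)(u² - 3u - 9).
Apply the quadratic formula to u² - 3u - 9 = 0: u = (3 ± √45)/2, i.e. u ≈ 4.8541 or u ≈ -1.8541.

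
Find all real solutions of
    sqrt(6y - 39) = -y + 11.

y = 8

Square both sides: 6y - 39 = (-y + 11)^2.
Expand and rearrange: y^2 - 28y + 160 = 0.
Solving gives y = 20 or y = 8.
Check each candidate in the original equation:
  y = 20: sqrt(81) = 9, while -y + 11 = -9 — extraneous.
  y = 8: sqrt(9) = 3, while -y + 11 = 3 — valid.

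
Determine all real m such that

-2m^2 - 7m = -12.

m = -4.7604 or m = 1.2604

Rearrange to standard form: -2m^2 - 7m + 12 = 0.
Discriminant: (-7)^2 - 4*(-2)*12 = 145.
Quadratic formula: m = (7 +/- sqrt(145)) / (-4).
So m = -sqrt(145)/4 - 7/4 ~= -4.7604 or m = -7/4 + sqrt(145)/4 ~= 1.2604.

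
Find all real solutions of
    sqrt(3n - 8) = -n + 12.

Square both sides: 3n - 8 = (-n + 12)^2.
Expand and rearrange: n^2 - 27n + 152 = 0.
Solving gives n = 19 or n = 8.
Check each candidate in the original equation:
  n = 19: sqrt(49) = 7, while -n + 12 = -7 — extraneous.
  n = 8: sqrt(16) = 4, while -n + 12 = 4 — valid.

n = 8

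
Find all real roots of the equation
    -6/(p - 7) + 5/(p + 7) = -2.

Multiply both sides by (p - 7)(p + 7):
-6(p + 7) + 5(p - 7) = -2(p - 7)(p + 7).
Expand and collect terms: -2p² + p + 175 = 0.
By the quadratic formula, p = (-1 ± √1401) / -4, so p ≈ -9.1075 or p ≈ 9.6075.
Neither value makes a denominator zero (p ≠ 7, p ≠ -7), so both are valid.

p = -9.1075 or p = 9.6075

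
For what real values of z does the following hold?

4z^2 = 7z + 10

Rearrange to standard form: 4z^2 - 7z - 10 = 0.
Discriminant: (-7)^2 - 4*4*(-10) = 209.
Quadratic formula: z = (7 +/- sqrt(209)) / 8.
So z = 7/8 + sqrt(209)/8 ~= 2.6821 or z = 7/8 - sqrt(209)/8 ~= -0.9321.

z = -0.9321 or z = 2.6821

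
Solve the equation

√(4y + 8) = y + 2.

Square both sides: 4y + 8 = (y + 2)².
Expand and rearrange: y² - 4 = 0.
Solving gives y = 2 or y = -2.
Check each candidate in the original equation:
  y = 2: √(16) = 4, while y + 2 = 4 — valid.
  y = -2: √(0) = 0, while y + 2 = 0 — valid.

y = -2 or y = 2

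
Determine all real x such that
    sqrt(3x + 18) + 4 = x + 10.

Isolate the radical: sqrt(3x + 18) = x + 6.
Square both sides: 3x + 18 = (x + 6)^2.
Expand and rearrange: x^2 + 9x + 18 = 0.
Solving gives x = -3 or x = -6.
Check each candidate in the original equation:
  x = -3: sqrt(9) = 3, while x + 6 = 3 — valid.
  x = -6: sqrt(0) = 0, while x + 6 = 0 — valid.

x = -6 or x = -3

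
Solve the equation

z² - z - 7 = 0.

z = -2.1926 or z = 3.1926

Discriminant: (-1)² − 4·1·(-7) = 29.
Quadratic formula: z = (1 ± √29) / 2.
So z = 1/2 + √(29)/2 ≈ 3.1926 or z = 1/2 - √(29)/2 ≈ -2.1926.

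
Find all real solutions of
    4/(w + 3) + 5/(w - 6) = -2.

Multiply both sides by (w + 3)(w - 6):
4(w - 6) + 5(w + 3) = -2(w + 3)(w - 6).
Expand and collect terms: -2w² - 3w + 45 = 0.
By the quadratic formula, w = (3 ± √369) / -4, so w ≈ -5.5523 or w ≈ 4.0523.
Neither value makes a denominator zero (w ≠ -3, w ≠ 6), so both are valid.

w = -5.5523 or w = 4.0523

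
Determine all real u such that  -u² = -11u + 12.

u = 1.228 or u = 9.772

Rearrange to standard form: -u² + 11u - 12 = 0.
Discriminant: (11)² − 4·(-1)·(-12) = 73.
Quadratic formula: u = (-11 ± √73) / (-2).
So u = 11/2 - √(73)/2 ≈ 1.228 or u = √(73)/2 + 11/2 ≈ 9.772.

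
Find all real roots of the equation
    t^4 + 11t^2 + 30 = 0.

Let u = t^2. The equation becomes u^2 + 11u + 30 = 0.
Factor: (u + 6)(u + 5) = 0, so u = -6 or u = -5.
t^2 = -6 < 0 has no real solution.
t^2 = -5 < 0 has no real solution.

No real solutions.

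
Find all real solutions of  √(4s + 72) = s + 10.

Square both sides: 4s + 72 = (s + 10)².
Expand and rearrange: s² + 16s + 28 = 0.
Solving gives s = -2 or s = -14.
Check each candidate in the original equation:
  s = -2: √(64) = 8, while s + 10 = 8 — valid.
  s = -14: √(16) = 4, while s + 10 = -4 — extraneous.

s = -2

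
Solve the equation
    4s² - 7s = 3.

Rearrange to standard form: 4s² - 7s - 3 = 0.
Discriminant: (-7)² − 4·4·(-3) = 97.
Quadratic formula: s = (7 ± √97) / 8.
So s = 7/8 + √(97)/8 ≈ 2.1061 or s = 7/8 - √(97)/8 ≈ -0.3561.

s = -0.3561 or s = 2.1061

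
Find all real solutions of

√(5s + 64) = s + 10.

Square both sides: 5s + 64 = (s + 10)².
Expand and rearrange: s² + 15s + 36 = 0.
Solving gives s = -3 or s = -12.
Check each candidate in the original equation:
  s = -3: √(49) = 7, while s + 10 = 7 — valid.
  s = -12: √(4) = 2, while s + 10 = -2 — extraneous.

s = -3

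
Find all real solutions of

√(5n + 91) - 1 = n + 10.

n = -2

Isolate the radical: √(5n + 91) = n + 11.
Square both sides: 5n + 91 = (n + 11)².
Expand and rearrange: n² + 17n + 30 = 0.
Solving gives n = -2 or n = -15.
Check each candidate in the original equation:
  n = -2: √(81) = 9, while n + 11 = 9 — valid.
  n = -15: √(16) = 4, while n + 11 = -4 — extraneous.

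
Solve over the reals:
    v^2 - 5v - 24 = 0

v = -3 or v = 8

Factor: (v - 8)(v + 3) = 0.
So v = 8 or v = -3.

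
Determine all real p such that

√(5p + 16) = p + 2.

Square both sides: 5p + 16 = (p + 2)².
Expand and rearrange: p² - p - 12 = 0.
Solving gives p = 4 or p = -3.
Check each candidate in the original equation:
  p = 4: √(36) = 6, while p + 2 = 6 — valid.
  p = -3: √(1) = 1, while p + 2 = -1 — extraneous.

p = 4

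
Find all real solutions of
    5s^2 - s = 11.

s = -1.3866 or s = 1.5866

Rearrange to standard form: 5s^2 - s - 11 = 0.
Discriminant: (-1)^2 - 4*5*(-11) = 221.
Quadratic formula: s = (1 +/- sqrt(221)) / 10.
So s = 1/10 + sqrt(221)/10 ~= 1.5866 or s = 1/10 - sqrt(221)/10 ~= -1.3866.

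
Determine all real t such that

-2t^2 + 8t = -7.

Rearrange to standard form: -2t^2 + 8t + 7 = 0.
Discriminant: (8)^2 - 4*(-2)*7 = 120.
Quadratic formula: t = (-8 +/- sqrt(120)) / (-4).
So t = 2 - sqrt(30)/2 ~= -0.7386 or t = 2 + sqrt(30)/2 ~= 4.7386.

t = -0.7386 or t = 4.7386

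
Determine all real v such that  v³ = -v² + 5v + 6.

v = -2 or v = -1.3028 or v = 2.3028

Rearrange: v³ + v² - 5v - 6 = 0.
Possible rational roots are divisors of -6. Testing v = -2 gives 0, so (v + 2) is a factor.
Divide: v³ + v² - 5v - 6 = (v + 2)(v² - v - 3).
Apply the quadratic formula to v² - v - 3 = 0: v = (1 ± √13)/2, i.e. v ≈ 2.3028 or v ≈ -1.3028.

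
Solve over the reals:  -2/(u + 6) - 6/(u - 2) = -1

Multiply both sides by (u + 6)(u - 2):
-2(u - 2) - 6(u + 6) = -(u + 6)(u - 2).
Expand and collect terms: -u^2 + 4u + 44 = 0.
By the quadratic formula, u = (-4 +/- sqrt(192)) / -2, so u ~= -4.9282 or u ~= 8.9282.
Neither value makes a denominator zero (u != -6, u != 2), so both are valid.

u = -4.9282 or u = 8.9282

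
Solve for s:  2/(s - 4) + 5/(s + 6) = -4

Multiply both sides by (s - 4)(s + 6):
2(s + 6) + 5(s - 4) = -4(s - 4)(s + 6).
Expand and collect terms: -4s² - 15s + 104 = 0.
By the quadratic formula, s = (15 ± √1889) / -8, so s ≈ -7.3078 or s ≈ 3.5578.
Neither value makes a denominator zero (s ≠ 4, s ≠ -6), so both are valid.

s = -7.3078 or s = 3.5578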